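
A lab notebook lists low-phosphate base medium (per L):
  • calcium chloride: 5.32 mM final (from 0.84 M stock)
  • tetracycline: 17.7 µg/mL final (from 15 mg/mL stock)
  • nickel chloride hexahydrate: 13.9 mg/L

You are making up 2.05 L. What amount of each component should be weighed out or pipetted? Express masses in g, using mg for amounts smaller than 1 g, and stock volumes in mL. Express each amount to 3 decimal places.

calcium chloride 12.983 mL; tetracycline 2.419 mL; nickel chloride hexahydrate 28.495 mg

Working volume: 2.05 L.
calcium chloride: dilute stock: 5.32 mM × 2050 mL ÷ 840 mM = 12.983 mL
tetracycline: dilute stock: 17.7 µg/mL × 2050 mL ÷ 15000 µg/mL = 2.419 mL
nickel chloride hexahydrate: 13.9 mg/L × 2.05 L = 28.495 mg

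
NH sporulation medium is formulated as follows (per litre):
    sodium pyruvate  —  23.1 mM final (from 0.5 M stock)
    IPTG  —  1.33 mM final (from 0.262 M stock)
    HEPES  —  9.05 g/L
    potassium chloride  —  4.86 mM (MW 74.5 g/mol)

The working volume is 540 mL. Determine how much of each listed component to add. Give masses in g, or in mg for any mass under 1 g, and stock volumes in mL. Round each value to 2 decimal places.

Target volume = 540 mL = 0.54 L.
sodium pyruvate: dilute stock: 23.1 mM × 540 mL ÷ 500 mM = 24.95 mL
IPTG: V = C2·V2/C1 = 1.33 mM × 540 mL ÷ 262 mM = 2.74 mL
HEPES: 9.05 g/L × 0.54 L = 4.89 g
potassium chloride: 4.86 mmol/L × 74.5 mg/mmol × 0.54 L = 195.52 mg

sodium pyruvate 24.95 mL; IPTG 2.74 mL; HEPES 4.89 g; potassium chloride 195.52 mg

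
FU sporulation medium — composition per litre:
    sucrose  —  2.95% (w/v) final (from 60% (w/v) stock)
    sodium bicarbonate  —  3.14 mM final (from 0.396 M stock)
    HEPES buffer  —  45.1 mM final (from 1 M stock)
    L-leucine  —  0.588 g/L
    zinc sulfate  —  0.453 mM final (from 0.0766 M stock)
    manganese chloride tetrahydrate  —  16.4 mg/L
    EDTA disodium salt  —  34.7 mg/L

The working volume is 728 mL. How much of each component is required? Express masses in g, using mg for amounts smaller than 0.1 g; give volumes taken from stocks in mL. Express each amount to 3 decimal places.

Working volume: 728 mL = 0.728 L.
sucrose: V = C2·V2/C1 = 2.95% ÷ 60% × 728 mL = 35.793 mL
sodium bicarbonate: V = C2·V2/C1 = 3.14 mM × 728 mL ÷ 396 mM = 5.773 mL
HEPES buffer: C1V1 = C2V2 → 45.1 mM × 728 mL ÷ 1000 mM = 32.833 mL
L-leucine: 0.588 g/L × 0.728 L = 0.428 g
zinc sulfate: V = C2·V2/C1 = 0.453 mM × 728 mL ÷ 76.6 mM = 4.305 mL
manganese chloride tetrahydrate: 16.4 mg/L × 0.728 L = 11.939 mg
EDTA disodium salt: 34.7 mg/L × 0.728 L = 25.262 mg

sucrose 35.793 mL; sodium bicarbonate 5.773 mL; HEPES buffer 32.833 mL; L-leucine 0.428 g; zinc sulfate 4.305 mL; manganese chloride tetrahydrate 11.939 mg; EDTA disodium salt 25.262 mg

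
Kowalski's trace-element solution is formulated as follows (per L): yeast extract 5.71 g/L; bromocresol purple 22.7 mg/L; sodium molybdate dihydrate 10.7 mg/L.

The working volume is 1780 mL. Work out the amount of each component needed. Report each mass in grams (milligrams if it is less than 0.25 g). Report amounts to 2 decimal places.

yeast extract 10.16 g; bromocresol purple 40.41 mg; sodium molybdate dihydrate 19.05 mg

Target volume = 1780 mL = 1.78 L.
yeast extract: 5.71 g/L × 1.78 L = 10.16 g
bromocresol purple: 22.7 mg/L × 1.78 L = 40.41 mg
sodium molybdate dihydrate: 10.7 mg/L × 1.78 L = 19.05 mg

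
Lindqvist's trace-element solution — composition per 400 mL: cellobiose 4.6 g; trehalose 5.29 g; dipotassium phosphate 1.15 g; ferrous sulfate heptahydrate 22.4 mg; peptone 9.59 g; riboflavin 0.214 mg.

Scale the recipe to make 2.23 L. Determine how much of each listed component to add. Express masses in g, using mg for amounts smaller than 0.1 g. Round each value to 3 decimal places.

Scale factor = 2230 mL / 400 mL = 5.575.
cellobiose: 4.6 g × (2230 mL / 400 mL) = 25.645 g
trehalose: 5.29 g × (2230 mL / 400 mL) = 29.492 g
dipotassium phosphate: 1.15 g × (2230 mL / 400 mL) = 6.411 g
ferrous sulfate heptahydrate: 22.4 mg × (2230 mL / 400 mL) = 124.88 mg = 0.125 g
peptone: 9.59 g × (2230 mL / 400 mL) = 53.464 g
riboflavin: 0.214 mg × (2230 mL / 400 mL) = 1.193 mg

cellobiose 25.645 g; trehalose 29.492 g; dipotassium phosphate 6.411 g; ferrous sulfate heptahydrate 0.125 g; peptone 53.464 g; riboflavin 1.193 mg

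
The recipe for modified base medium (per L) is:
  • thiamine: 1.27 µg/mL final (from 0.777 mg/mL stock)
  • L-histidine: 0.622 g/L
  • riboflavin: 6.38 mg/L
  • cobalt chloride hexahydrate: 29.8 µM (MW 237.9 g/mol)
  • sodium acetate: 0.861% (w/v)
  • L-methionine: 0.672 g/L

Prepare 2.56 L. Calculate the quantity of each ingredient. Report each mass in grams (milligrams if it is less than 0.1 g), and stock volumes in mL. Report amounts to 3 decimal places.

thiamine 4.184 mL; L-histidine 1.592 g; riboflavin 16.333 mg; cobalt chloride hexahydrate 18.149 mg; sodium acetate 22.042 g; L-methionine 1.720 g

Scale factor relative to 1 L: 2.56.
thiamine: V = C2·V2/C1 = 1.27 µg/mL × 2560 mL ÷ 777 µg/mL = 4.184 mL
L-histidine: 0.622 g/L × 2.56 L = 1.592 g
riboflavin: 6.38 mg/L × 2.56 L = 16.333 mg
cobalt chloride hexahydrate: 29.8 µmol/L × 237.9 g/mol × 2.56 L ÷ 1000 = 18.149 mg
sodium acetate: 0.861% w/v = 8.61 g/L → 8.61 × 2.56 L = 22.042 g
L-methionine: 0.672 g/L × 2.56 L = 1.720 g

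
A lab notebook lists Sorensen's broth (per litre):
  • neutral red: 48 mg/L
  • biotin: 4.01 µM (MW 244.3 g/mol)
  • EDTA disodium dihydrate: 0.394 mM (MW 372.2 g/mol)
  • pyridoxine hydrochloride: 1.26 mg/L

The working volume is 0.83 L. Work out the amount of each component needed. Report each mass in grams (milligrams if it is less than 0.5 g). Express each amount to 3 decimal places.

neutral red 39.840 mg; biotin 0.813 mg; EDTA disodium dihydrate 121.717 mg; pyridoxine hydrochloride 1.046 mg

Working volume: 0.83 L.
neutral red: 48 mg/L × 0.83 L = 39.840 mg
biotin: 4.01 µmol/L × 244.3 g/mol × 0.83 L ÷ 1000 = 0.813 mg
EDTA disodium dihydrate: 0.394 mmol/L × 372.2 mg/mmol × 0.83 L = 121.717 mg
pyridoxine hydrochloride: 1.26 mg/L × 0.83 L = 1.046 mg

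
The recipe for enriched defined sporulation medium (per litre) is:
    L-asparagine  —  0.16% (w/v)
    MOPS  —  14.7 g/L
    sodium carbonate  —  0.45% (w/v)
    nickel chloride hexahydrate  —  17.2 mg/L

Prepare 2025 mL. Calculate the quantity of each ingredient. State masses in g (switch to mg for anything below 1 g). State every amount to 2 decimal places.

L-asparagine 3.24 g; MOPS 29.77 g; sodium carbonate 9.11 g; nickel chloride hexahydrate 34.83 mg

Scale factor relative to 1 L: 2.025.
L-asparagine: 0.16 g per 100 mL × 2025 mL ÷ 100 = 3.24 g
MOPS: 14.7 g/L × 2.025 L = 29.77 g
sodium carbonate: 0.45% w/v = 4.5 g/L → 4.5 × 2.025 L = 9.11 g
nickel chloride hexahydrate: 17.2 mg/L × 2.025 L = 34.83 mg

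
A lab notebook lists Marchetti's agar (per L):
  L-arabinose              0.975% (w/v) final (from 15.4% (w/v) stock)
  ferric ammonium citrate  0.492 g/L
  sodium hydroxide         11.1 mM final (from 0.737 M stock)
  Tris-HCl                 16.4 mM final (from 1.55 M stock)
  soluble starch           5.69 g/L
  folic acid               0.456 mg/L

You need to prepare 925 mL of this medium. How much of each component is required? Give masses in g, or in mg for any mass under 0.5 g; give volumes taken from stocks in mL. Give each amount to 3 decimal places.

Scale factor relative to 1 L: 0.925.
L-arabinose: dilute stock: 0.975% ÷ 15.4% × 925 mL = 58.563 mL
ferric ammonium citrate: 0.492 g/L × 0.925 L = 0.4551 g = 455.100 mg
sodium hydroxide: V = C2·V2/C1 = 11.1 mM × 925 mL ÷ 737 mM = 13.931 mL
Tris-HCl: V = C2·V2/C1 = 16.4 mM × 925 mL ÷ 1550 mM = 9.787 mL
soluble starch: 5.69 g/L × 0.925 L = 5.263 g
folic acid: 0.456 mg/L × 0.925 L = 0.422 mg

L-arabinose 58.563 mL; ferric ammonium citrate 455.100 mg; sodium hydroxide 13.931 mL; Tris-HCl 9.787 mL; soluble starch 5.263 g; folic acid 0.422 mg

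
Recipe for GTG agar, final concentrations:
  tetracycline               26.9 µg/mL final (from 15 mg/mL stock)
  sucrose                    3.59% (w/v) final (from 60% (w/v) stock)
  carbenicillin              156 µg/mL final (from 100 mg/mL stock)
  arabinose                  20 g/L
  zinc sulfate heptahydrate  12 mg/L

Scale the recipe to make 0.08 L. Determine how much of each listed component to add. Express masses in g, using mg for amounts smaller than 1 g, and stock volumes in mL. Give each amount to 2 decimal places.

tetracycline 0.14 mL; sucrose 4.79 mL; carbenicillin 0.12 mL; arabinose 1.60 g; zinc sulfate heptahydrate 0.96 mg

Working volume: 0.08 L.
tetracycline: C1V1 = C2V2 → 26.9 µg/mL × 80 mL ÷ 15000 µg/mL = 0.14 mL
sucrose: C1V1 = C2V2 → 3.59% ÷ 60% × 80 mL = 4.79 mL
carbenicillin: V = C2·V2/C1 = 156 µg/mL × 80 mL ÷ 100000 µg/mL = 0.12 mL
arabinose: 20 g/L × 0.08 L = 1.60 g
zinc sulfate heptahydrate: 12 mg/L × 0.08 L = 0.96 mg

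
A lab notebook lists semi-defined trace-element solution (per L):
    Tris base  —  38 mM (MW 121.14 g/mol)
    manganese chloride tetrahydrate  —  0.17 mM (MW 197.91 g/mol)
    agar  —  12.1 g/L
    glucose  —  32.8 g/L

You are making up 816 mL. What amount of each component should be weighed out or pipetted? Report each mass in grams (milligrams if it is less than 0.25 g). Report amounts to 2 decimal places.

Tris base 3.76 g; manganese chloride tetrahydrate 27.45 mg; agar 9.87 g; glucose 26.76 g

Target volume = 816 mL = 0.816 L.
Tris base: 38 mmol/L × 121.14 g/mol × 0.816 L ÷ 1000 = 3.76 g
manganese chloride tetrahydrate: 0.17 mmol/L × 197.91 mg/mmol × 0.816 L = 27.45 mg
agar: 12.1 g/L × 0.816 L = 9.87 g
glucose: 32.8 g/L × 0.816 L = 26.76 g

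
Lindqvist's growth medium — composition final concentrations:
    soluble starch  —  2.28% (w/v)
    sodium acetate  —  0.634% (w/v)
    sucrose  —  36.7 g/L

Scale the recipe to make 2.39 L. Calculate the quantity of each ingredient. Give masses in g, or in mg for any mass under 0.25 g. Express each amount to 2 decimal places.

Working volume: 2.39 L.
soluble starch: 2.28 g per 100 mL × 2390 mL ÷ 100 = 54.49 g
sodium acetate: 0.634 g per 100 mL × 2390 mL ÷ 100 = 15.15 g
sucrose: 36.7 g/L × 2.39 L = 87.71 g

soluble starch 54.49 g; sodium acetate 15.15 g; sucrose 87.71 g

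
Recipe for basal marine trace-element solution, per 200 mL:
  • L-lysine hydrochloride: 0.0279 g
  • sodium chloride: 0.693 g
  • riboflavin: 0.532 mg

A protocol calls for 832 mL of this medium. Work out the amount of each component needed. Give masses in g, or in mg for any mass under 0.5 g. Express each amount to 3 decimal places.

Ratio of target to recipe volume: 832 / 200 = 4.16.
L-lysine hydrochloride: 0.0279 g × (832 mL / 200 mL) = 0.116064 g = 116.064 mg
sodium chloride: 0.693 g × (832 mL / 200 mL) = 2.883 g
riboflavin: 0.532 mg × (832 mL / 200 mL) = 2.213 mg

L-lysine hydrochloride 116.064 mg; sodium chloride 2.883 g; riboflavin 2.213 mg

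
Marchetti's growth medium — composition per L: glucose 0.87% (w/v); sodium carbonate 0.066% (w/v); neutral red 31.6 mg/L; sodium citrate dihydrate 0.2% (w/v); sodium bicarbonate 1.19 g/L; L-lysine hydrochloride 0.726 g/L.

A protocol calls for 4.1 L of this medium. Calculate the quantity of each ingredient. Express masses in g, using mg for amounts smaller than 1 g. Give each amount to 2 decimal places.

glucose 35.67 g; sodium carbonate 2.71 g; neutral red 129.56 mg; sodium citrate dihydrate 8.20 g; sodium bicarbonate 4.88 g; L-lysine hydrochloride 2.98 g

Working volume: 4.1 L.
glucose: 0.87 g per 100 mL × 4100 mL ÷ 100 = 35.67 g
sodium carbonate: 0.066 g per 100 mL × 4100 mL ÷ 100 = 2.71 g
neutral red: 31.6 mg/L × 4.1 L = 129.56 mg
sodium citrate dihydrate: 0.2 g per 100 mL × 4100 mL ÷ 100 = 8.20 g
sodium bicarbonate: 1.19 g/L × 4.1 L = 4.88 g
L-lysine hydrochloride: 0.726 g/L × 4.1 L = 2.98 g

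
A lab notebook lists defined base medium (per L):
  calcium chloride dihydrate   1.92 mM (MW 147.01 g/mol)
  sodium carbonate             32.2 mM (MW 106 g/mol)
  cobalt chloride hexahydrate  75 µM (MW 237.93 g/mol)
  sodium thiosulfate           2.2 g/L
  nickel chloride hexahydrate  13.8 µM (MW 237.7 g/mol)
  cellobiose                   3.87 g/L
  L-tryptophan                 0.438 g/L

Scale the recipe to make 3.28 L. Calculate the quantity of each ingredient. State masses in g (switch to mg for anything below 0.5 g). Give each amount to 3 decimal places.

calcium chloride dihydrate 0.926 g; sodium carbonate 11.195 g; cobalt chloride hexahydrate 58.531 mg; sodium thiosulfate 7.216 g; nickel chloride hexahydrate 10.759 mg; cellobiose 12.694 g; L-tryptophan 1.437 g

Scale factor relative to 1 L: 3.28.
calcium chloride dihydrate: 1.92 mmol/L × 147.01 g/mol × 3.28 L ÷ 1000 = 0.926 g
sodium carbonate: 32.2 mmol/L × 106 g/mol × 3.28 L ÷ 1000 = 11.195 g
cobalt chloride hexahydrate: 75 µmol/L × 237.93 g/mol × 3.28 L ÷ 1000 = 58.531 mg
sodium thiosulfate: 2.2 g/L × 3.28 L = 7.216 g
nickel chloride hexahydrate: 13.8 µmol/L × 237.7 g/mol × 3.28 L ÷ 1000 = 10.759 mg
cellobiose: 3.87 g/L × 3.28 L = 12.694 g
L-tryptophan: 0.438 g/L × 3.28 L = 1.437 g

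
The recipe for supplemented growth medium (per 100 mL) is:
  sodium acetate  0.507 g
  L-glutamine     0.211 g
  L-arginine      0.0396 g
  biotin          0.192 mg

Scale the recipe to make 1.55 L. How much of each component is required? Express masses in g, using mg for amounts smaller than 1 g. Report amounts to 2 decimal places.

Scale factor = 1550 mL / 100 mL = 15.5.
sodium acetate: 0.507 g × (1550 mL / 100 mL) = 7.86 g
L-glutamine: 0.211 g × (1550 mL / 100 mL) = 3.27 g
L-arginine: 0.0396 g × (1550 mL / 100 mL) = 0.6138 g = 613.80 mg
biotin: 0.192 mg × (1550 mL / 100 mL) = 2.98 mg

sodium acetate 7.86 g; L-glutamine 3.27 g; L-arginine 613.80 mg; biotin 2.98 mg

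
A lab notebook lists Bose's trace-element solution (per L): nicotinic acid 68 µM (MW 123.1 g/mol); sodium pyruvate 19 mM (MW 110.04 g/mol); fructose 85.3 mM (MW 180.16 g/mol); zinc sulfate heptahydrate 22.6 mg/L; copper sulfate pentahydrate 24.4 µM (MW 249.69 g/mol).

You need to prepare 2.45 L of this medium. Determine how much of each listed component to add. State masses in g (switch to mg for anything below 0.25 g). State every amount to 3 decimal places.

Scale factor relative to 1 L: 2.45.
nicotinic acid: 68 µmol/L × 123.1 g/mol × 2.45 L ÷ 1000 = 20.508 mg
sodium pyruvate: 19 mmol/L × 110.04 g/mol × 2.45 L ÷ 1000 = 5.122 g
fructose: 85.3 mmol/L × 180.16 g/mol × 2.45 L ÷ 1000 = 37.651 g
zinc sulfate heptahydrate: 22.6 mg/L × 2.45 L = 55.370 mg
copper sulfate pentahydrate: 24.4 µmol/L × 249.69 g/mol × 2.45 L ÷ 1000 = 14.926 mg

nicotinic acid 20.508 mg; sodium pyruvate 5.122 g; fructose 37.651 g; zinc sulfate heptahydrate 55.370 mg; copper sulfate pentahydrate 14.926 mg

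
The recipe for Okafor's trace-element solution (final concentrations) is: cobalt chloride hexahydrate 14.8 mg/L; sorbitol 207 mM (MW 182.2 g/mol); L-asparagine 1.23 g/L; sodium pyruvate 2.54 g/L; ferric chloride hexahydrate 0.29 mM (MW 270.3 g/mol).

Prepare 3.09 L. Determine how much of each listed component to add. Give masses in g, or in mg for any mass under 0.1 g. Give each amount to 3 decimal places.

cobalt chloride hexahydrate 45.732 mg; sorbitol 116.541 g; L-asparagine 3.801 g; sodium pyruvate 7.849 g; ferric chloride hexahydrate 0.242 g

Scale factor relative to 1 L: 3.09.
cobalt chloride hexahydrate: 14.8 mg/L × 3.09 L = 45.732 mg
sorbitol: 207 mmol/L × 182.2 g/mol × 3.09 L ÷ 1000 = 116.541 g
L-asparagine: 1.23 g/L × 3.09 L = 3.801 g
sodium pyruvate: 2.54 g/L × 3.09 L = 7.849 g
ferric chloride hexahydrate: 0.29 mmol/L × 270.3 g/mol × 3.09 L ÷ 1000 = 0.242 g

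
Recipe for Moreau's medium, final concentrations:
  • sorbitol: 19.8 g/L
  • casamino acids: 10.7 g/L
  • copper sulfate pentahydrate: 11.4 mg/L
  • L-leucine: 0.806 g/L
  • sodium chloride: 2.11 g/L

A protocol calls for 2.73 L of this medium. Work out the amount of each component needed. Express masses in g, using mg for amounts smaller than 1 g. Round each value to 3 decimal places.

Scale factor relative to 1 L: 2.73.
sorbitol: 19.8 g/L × 2.73 L = 54.054 g
casamino acids: 10.7 g/L × 2.73 L = 29.211 g
copper sulfate pentahydrate: 11.4 mg/L × 2.73 L = 31.122 mg
L-leucine: 0.806 g/L × 2.73 L = 2.200 g
sodium chloride: 2.11 g/L × 2.73 L = 5.760 g

sorbitol 54.054 g; casamino acids 29.211 g; copper sulfate pentahydrate 31.122 mg; L-leucine 2.200 g; sodium chloride 5.760 g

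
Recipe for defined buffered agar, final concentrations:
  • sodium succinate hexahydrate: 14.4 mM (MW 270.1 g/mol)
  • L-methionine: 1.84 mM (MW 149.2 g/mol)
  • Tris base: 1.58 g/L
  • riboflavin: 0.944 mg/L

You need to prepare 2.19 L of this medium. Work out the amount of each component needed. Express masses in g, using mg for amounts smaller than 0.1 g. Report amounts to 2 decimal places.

sodium succinate hexahydrate 8.52 g; L-methionine 0.60 g; Tris base 3.46 g; riboflavin 2.07 mg

Scale factor relative to 1 L: 2.19.
sodium succinate hexahydrate: 14.4 mmol/L × 270.1 g/mol × 2.19 L ÷ 1000 = 8.52 g
L-methionine: 1.84 mmol/L × 149.2 g/mol × 2.19 L ÷ 1000 = 0.60 g
Tris base: 1.58 g/L × 2.19 L = 3.46 g
riboflavin: 0.944 mg/L × 2.19 L = 2.07 mg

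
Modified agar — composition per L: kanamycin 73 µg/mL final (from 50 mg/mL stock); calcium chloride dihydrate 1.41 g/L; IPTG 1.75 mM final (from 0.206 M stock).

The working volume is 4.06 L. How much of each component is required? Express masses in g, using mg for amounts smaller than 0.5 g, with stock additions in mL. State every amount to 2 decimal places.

kanamycin 5.93 mL; calcium chloride dihydrate 5.72 g; IPTG 34.49 mL

Working volume: 4.06 L.
kanamycin: dilute stock: 73 µg/mL × 4060 mL ÷ 50000 µg/mL = 5.93 mL
calcium chloride dihydrate: 1.41 g/L × 4.06 L = 5.72 g
IPTG: V = C2·V2/C1 = 1.75 mM × 4060 mL ÷ 206 mM = 34.49 mL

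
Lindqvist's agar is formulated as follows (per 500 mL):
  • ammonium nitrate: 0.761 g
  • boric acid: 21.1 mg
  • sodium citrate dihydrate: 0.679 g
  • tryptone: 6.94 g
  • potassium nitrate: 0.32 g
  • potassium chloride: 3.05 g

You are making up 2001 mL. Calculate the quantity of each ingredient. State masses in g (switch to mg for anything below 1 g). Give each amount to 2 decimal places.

ammonium nitrate 3.05 g; boric acid 84.44 mg; sodium citrate dihydrate 2.72 g; tryptone 27.77 g; potassium nitrate 1.28 g; potassium chloride 12.21 g

Ratio of target to recipe volume: 2001 / 500 = 4.002.
ammonium nitrate: 0.761 g × (2001 mL / 500 mL) = 3.05 g
boric acid: 21.1 mg × (2001 mL / 500 mL) = 84.44 mg
sodium citrate dihydrate: 0.679 g × (2001 mL / 500 mL) = 2.72 g
tryptone: 6.94 g × (2001 mL / 500 mL) = 27.77 g
potassium nitrate: 0.32 g × (2001 mL / 500 mL) = 1.28 g
potassium chloride: 3.05 g × (2001 mL / 500 mL) = 12.21 g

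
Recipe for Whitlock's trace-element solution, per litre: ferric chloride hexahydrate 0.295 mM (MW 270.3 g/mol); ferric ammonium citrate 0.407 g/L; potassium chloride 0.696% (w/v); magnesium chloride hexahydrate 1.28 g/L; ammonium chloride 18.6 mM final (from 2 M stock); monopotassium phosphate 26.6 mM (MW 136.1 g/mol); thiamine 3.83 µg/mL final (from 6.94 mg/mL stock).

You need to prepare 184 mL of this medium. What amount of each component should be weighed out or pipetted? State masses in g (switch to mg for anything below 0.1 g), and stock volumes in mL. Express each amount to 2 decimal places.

Working volume: 184 mL = 0.184 L.
ferric chloride hexahydrate: 0.295 mmol/L × 270.3 mg/mmol × 0.184 L = 14.67 mg
ferric ammonium citrate: 0.407 g/L × 0.184 L = 0.074888 g = 74.89 mg
potassium chloride: 0.696% w/v = 6.96 g/L → 6.96 × 0.184 L = 1.28 g
magnesium chloride hexahydrate: 1.28 g/L × 0.184 L = 0.24 g
ammonium chloride: dilute stock: 18.6 mM × 184 mL ÷ 2000 mM = 1.71 mL
monopotassium phosphate: 26.6 mmol/L × 136.1 g/mol × 0.184 L ÷ 1000 = 0.67 g
thiamine: C1V1 = C2V2 → 3.83 µg/mL × 184 mL ÷ 6940 µg/mL = 0.10 mL

ferric chloride hexahydrate 14.67 mg; ferric ammonium citrate 74.89 mg; potassium chloride 1.28 g; magnesium chloride hexahydrate 0.24 g; ammonium chloride 1.71 mL; monopotassium phosphate 0.67 g; thiamine 0.10 mL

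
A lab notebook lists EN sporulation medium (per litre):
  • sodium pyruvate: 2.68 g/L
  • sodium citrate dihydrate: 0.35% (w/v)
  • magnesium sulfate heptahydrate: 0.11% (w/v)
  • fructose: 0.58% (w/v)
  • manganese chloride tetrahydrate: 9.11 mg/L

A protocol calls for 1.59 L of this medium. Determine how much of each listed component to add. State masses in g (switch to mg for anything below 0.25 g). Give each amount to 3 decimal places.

sodium pyruvate 4.261 g; sodium citrate dihydrate 5.565 g; magnesium sulfate heptahydrate 1.749 g; fructose 9.222 g; manganese chloride tetrahydrate 14.485 mg

Working volume: 1.59 L.
sodium pyruvate: 2.68 g/L × 1.59 L = 4.261 g
sodium citrate dihydrate: 0.35% w/v = 3.5 g/L → 3.5 × 1.59 L = 5.565 g
magnesium sulfate heptahydrate: 0.11 g per 100 mL × 1590 mL ÷ 100 = 1.749 g
fructose: 0.58% w/v = 5.8 g/L → 5.8 × 1.59 L = 9.222 g
manganese chloride tetrahydrate: 9.11 mg/L × 1.59 L = 14.485 mg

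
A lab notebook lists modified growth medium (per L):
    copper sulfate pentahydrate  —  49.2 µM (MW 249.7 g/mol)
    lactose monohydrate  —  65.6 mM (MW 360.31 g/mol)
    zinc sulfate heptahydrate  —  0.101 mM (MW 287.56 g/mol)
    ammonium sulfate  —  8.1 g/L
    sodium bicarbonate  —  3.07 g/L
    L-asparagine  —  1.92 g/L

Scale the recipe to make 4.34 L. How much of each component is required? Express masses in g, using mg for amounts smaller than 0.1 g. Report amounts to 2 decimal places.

Scale factor relative to 1 L: 4.34.
copper sulfate pentahydrate: 49.2 µmol/L × 249.7 g/mol × 4.34 L ÷ 1000 = 53.32 mg
lactose monohydrate: 65.6 mmol/L × 360.31 g/mol × 4.34 L ÷ 1000 = 102.58 g
zinc sulfate heptahydrate: 0.101 mmol/L × 287.56 g/mol × 4.34 L ÷ 1000 = 0.13 g
ammonium sulfate: 8.1 g/L × 4.34 L = 35.15 g
sodium bicarbonate: 3.07 g/L × 4.34 L = 13.32 g
L-asparagine: 1.92 g/L × 4.34 L = 8.33 g

copper sulfate pentahydrate 53.32 mg; lactose monohydrate 102.58 g; zinc sulfate heptahydrate 0.13 g; ammonium sulfate 35.15 g; sodium bicarbonate 13.32 g; L-asparagine 8.33 g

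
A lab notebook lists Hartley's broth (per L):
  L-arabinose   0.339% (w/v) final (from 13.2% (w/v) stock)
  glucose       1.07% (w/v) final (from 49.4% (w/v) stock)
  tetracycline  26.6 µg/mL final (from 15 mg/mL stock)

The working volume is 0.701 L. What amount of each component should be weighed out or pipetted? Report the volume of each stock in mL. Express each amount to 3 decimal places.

L-arabinose 18.003 mL; glucose 15.184 mL; tetracycline 1.243 mL

Working volume: 0.701 L.
L-arabinose: V = C2·V2/C1 = 0.339% ÷ 13.2% × 701 mL = 18.003 mL
glucose: dilute stock: 1.07% ÷ 49.4% × 701 mL = 15.184 mL
tetracycline: V = C2·V2/C1 = 26.6 µg/mL × 701 mL ÷ 15000 µg/mL = 1.243 mL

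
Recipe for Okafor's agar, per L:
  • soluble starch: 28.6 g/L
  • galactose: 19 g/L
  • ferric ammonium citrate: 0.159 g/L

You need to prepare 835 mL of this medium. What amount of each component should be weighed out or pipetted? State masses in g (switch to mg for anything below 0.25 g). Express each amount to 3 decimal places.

Target volume = 835 mL = 0.835 L.
soluble starch: 28.6 g/L × 0.835 L = 23.881 g
galactose: 19 g/L × 0.835 L = 15.865 g
ferric ammonium citrate: 0.159 g/L × 0.835 L = 0.132765 g = 132.765 mg

soluble starch 23.881 g; galactose 15.865 g; ferric ammonium citrate 132.765 mg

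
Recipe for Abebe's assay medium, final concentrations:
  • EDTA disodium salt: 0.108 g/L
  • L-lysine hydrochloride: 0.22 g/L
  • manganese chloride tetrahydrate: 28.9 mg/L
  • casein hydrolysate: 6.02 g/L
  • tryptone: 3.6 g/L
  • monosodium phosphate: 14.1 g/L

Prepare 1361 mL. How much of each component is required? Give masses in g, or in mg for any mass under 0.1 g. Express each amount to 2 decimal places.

EDTA disodium salt 0.15 g; L-lysine hydrochloride 0.30 g; manganese chloride tetrahydrate 39.33 mg; casein hydrolysate 8.19 g; tryptone 4.90 g; monosodium phosphate 19.19 g

Target volume = 1361 mL = 1.361 L.
EDTA disodium salt: 0.108 g/L × 1.361 L = 0.15 g
L-lysine hydrochloride: 0.22 g/L × 1.361 L = 0.30 g
manganese chloride tetrahydrate: 28.9 mg/L × 1.361 L = 39.33 mg
casein hydrolysate: 6.02 g/L × 1.361 L = 8.19 g
tryptone: 3.6 g/L × 1.361 L = 4.90 g
monosodium phosphate: 14.1 g/L × 1.361 L = 19.19 g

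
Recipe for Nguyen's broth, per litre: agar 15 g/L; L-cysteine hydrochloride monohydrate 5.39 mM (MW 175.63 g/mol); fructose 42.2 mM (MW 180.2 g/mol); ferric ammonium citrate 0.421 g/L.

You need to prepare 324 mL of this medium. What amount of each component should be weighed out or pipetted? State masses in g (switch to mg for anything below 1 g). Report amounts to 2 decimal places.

agar 4.86 g; L-cysteine hydrochloride monohydrate 306.71 mg; fructose 2.46 g; ferric ammonium citrate 136.40 mg

Target volume = 324 mL = 0.324 L.
agar: 15 g/L × 0.324 L = 4.86 g
L-cysteine hydrochloride monohydrate: 5.39 mmol/L × 175.63 mg/mmol × 0.324 L = 306.71 mg
fructose: 42.2 mmol/L × 180.2 g/mol × 0.324 L ÷ 1000 = 2.46 g
ferric ammonium citrate: 0.421 g/L × 0.324 L = 0.136404 g = 136.40 mg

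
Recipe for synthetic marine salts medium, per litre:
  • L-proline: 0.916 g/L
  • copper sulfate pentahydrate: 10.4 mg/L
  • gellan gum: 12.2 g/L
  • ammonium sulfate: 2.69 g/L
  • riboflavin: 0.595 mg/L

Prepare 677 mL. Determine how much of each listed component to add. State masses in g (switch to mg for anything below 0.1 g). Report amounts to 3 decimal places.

Scale factor relative to 1 L: 0.677.
L-proline: 0.916 g/L × 0.677 L = 0.620 g
copper sulfate pentahydrate: 10.4 mg/L × 0.677 L = 7.041 mg
gellan gum: 12.2 g/L × 0.677 L = 8.259 g
ammonium sulfate: 2.69 g/L × 0.677 L = 1.821 g
riboflavin: 0.595 mg/L × 0.677 L = 0.403 mg

L-proline 0.620 g; copper sulfate pentahydrate 7.041 mg; gellan gum 8.259 g; ammonium sulfate 1.821 g; riboflavin 0.403 mg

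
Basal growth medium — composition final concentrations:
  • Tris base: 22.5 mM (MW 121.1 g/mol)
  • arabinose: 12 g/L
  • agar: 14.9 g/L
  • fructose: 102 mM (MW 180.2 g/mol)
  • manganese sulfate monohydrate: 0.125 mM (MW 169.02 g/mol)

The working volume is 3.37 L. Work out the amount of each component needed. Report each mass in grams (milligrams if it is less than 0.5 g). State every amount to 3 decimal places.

Working volume: 3.37 L.
Tris base: 22.5 mmol/L × 121.1 g/mol × 3.37 L ÷ 1000 = 9.182 g
arabinose: 12 g/L × 3.37 L = 40.440 g
agar: 14.9 g/L × 3.37 L = 50.213 g
fructose: 102 mmol/L × 180.2 g/mol × 3.37 L ÷ 1000 = 61.942 g
manganese sulfate monohydrate: 0.125 mmol/L × 169.02 mg/mmol × 3.37 L = 71.200 mg

Tris base 9.182 g; arabinose 40.440 g; agar 50.213 g; fructose 61.942 g; manganese sulfate monohydrate 71.200 mg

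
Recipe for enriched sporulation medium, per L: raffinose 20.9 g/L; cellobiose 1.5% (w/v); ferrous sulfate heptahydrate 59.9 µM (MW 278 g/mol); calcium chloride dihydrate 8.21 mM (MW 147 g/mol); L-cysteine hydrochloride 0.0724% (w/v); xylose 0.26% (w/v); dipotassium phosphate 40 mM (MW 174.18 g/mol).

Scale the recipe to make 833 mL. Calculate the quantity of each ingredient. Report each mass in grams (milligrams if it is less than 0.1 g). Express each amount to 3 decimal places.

Scale factor relative to 1 L: 0.833.
raffinose: 20.9 g/L × 0.833 L = 17.410 g
cellobiose: 1.5 g per 100 mL × 833 mL ÷ 100 = 12.495 g
ferrous sulfate heptahydrate: 59.9 µmol/L × 278 g/mol × 0.833 L ÷ 1000 = 13.871 mg
calcium chloride dihydrate: 8.21 mmol/L × 147 g/mol × 0.833 L ÷ 1000 = 1.005 g
L-cysteine hydrochloride: 0.0724% w/v = 0.724 g/L → 0.724 × 0.833 L = 0.603 g
xylose: 0.26 g per 100 mL × 833 mL ÷ 100 = 2.166 g
dipotassium phosphate: 40 mmol/L × 174.18 g/mol × 0.833 L ÷ 1000 = 5.804 g

raffinose 17.410 g; cellobiose 12.495 g; ferrous sulfate heptahydrate 13.871 mg; calcium chloride dihydrate 1.005 g; L-cysteine hydrochloride 0.603 g; xylose 2.166 g; dipotassium phosphate 5.804 g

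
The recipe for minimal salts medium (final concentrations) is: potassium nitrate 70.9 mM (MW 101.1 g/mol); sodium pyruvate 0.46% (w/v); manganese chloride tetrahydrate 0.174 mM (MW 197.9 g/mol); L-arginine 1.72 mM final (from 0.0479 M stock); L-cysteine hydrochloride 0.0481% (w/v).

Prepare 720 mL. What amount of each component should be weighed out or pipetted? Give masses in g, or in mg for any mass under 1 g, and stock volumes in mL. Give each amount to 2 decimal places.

Scale factor relative to 1 L: 0.72.
potassium nitrate: 70.9 mmol/L × 101.1 g/mol × 0.72 L ÷ 1000 = 5.16 g
sodium pyruvate: 0.46 g per 100 mL × 720 mL ÷ 100 = 3.31 g
manganese chloride tetrahydrate: 0.174 mmol/L × 197.9 mg/mmol × 0.72 L = 24.79 mg
L-arginine: V = C2·V2/C1 = 1.72 mM × 720 mL ÷ 47.9 mM = 25.85 mL
L-cysteine hydrochloride: 0.0481% w/v = 0.481 g/L → 0.481 × 0.72 L = 0.34632 g = 346.32 mg

potassium nitrate 5.16 g; sodium pyruvate 3.31 g; manganese chloride tetrahydrate 24.79 mg; L-arginine 25.85 mL; L-cysteine hydrochloride 346.32 mg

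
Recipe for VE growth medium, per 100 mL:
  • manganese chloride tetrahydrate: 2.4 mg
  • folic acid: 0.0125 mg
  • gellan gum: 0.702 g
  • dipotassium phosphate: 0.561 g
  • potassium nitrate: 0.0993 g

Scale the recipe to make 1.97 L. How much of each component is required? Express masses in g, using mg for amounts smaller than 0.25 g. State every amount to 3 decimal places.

Ratio of target to recipe volume: 1970 / 100 = 19.7.
manganese chloride tetrahydrate: 2.4 mg × (1970 mL / 100 mL) = 47.280 mg
folic acid: 0.0125 mg × (1970 mL / 100 mL) = 0.246 mg
gellan gum: 0.702 g × (1970 mL / 100 mL) = 13.829 g
dipotassium phosphate: 0.561 g × (1970 mL / 100 mL) = 11.052 g
potassium nitrate: 0.0993 g × (1970 mL / 100 mL) = 1.956 g

manganese chloride tetrahydrate 47.280 mg; folic acid 0.246 mg; gellan gum 13.829 g; dipotassium phosphate 11.052 g; potassium nitrate 1.956 g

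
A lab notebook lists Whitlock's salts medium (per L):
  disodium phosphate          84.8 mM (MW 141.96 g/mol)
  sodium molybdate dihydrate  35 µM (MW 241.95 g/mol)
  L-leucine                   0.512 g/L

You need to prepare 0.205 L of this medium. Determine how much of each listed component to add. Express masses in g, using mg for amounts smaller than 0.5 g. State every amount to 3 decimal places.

Scale factor relative to 1 L: 0.205.
disodium phosphate: 84.8 mmol/L × 141.96 g/mol × 0.205 L ÷ 1000 = 2.468 g
sodium molybdate dihydrate: 35 µmol/L × 241.95 g/mol × 0.205 L ÷ 1000 = 1.736 mg
L-leucine: 0.512 g/L × 0.205 L = 0.10496 g = 104.960 mg

disodium phosphate 2.468 g; sodium molybdate dihydrate 1.736 mg; L-leucine 104.960 mg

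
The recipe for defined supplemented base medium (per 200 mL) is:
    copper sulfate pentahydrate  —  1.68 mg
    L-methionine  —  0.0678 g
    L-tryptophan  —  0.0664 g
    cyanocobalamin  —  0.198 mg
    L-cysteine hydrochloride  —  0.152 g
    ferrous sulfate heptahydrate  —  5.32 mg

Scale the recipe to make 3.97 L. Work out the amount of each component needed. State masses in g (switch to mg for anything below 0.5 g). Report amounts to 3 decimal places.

copper sulfate pentahydrate 33.348 mg; L-methionine 1.346 g; L-tryptophan 1.318 g; cyanocobalamin 3.930 mg; L-cysteine hydrochloride 3.017 g; ferrous sulfate heptahydrate 105.602 mg

Scale factor = 3970 mL / 200 mL = 19.85.
copper sulfate pentahydrate: 1.68 mg × (3970 mL / 200 mL) = 33.348 mg
L-methionine: 0.0678 g × (3970 mL / 200 mL) = 1.346 g
L-tryptophan: 0.0664 g × (3970 mL / 200 mL) = 1.318 g
cyanocobalamin: 0.198 mg × (3970 mL / 200 mL) = 3.930 mg
L-cysteine hydrochloride: 0.152 g × (3970 mL / 200 mL) = 3.017 g
ferrous sulfate heptahydrate: 5.32 mg × (3970 mL / 200 mL) = 105.602 mg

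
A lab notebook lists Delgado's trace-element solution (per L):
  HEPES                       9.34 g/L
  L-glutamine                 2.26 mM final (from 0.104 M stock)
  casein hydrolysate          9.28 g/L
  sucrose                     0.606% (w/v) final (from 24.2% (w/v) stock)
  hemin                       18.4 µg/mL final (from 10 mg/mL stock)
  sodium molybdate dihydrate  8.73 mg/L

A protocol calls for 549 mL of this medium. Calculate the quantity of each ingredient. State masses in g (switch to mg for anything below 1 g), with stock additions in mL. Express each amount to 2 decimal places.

Target volume = 549 mL = 0.549 L.
HEPES: 9.34 g/L × 0.549 L = 5.13 g
L-glutamine: dilute stock: 2.26 mM × 549 mL ÷ 104 mM = 11.93 mL
casein hydrolysate: 9.28 g/L × 0.549 L = 5.09 g
sucrose: dilute stock: 0.606% ÷ 24.2% × 549 mL = 13.75 mL
hemin: C1V1 = C2V2 → 18.4 µg/mL × 549 mL ÷ 10000 µg/mL = 1.01 mL
sodium molybdate dihydrate: 8.73 mg/L × 0.549 L = 4.79 mg

HEPES 5.13 g; L-glutamine 11.93 mL; casein hydrolysate 5.09 g; sucrose 13.75 mL; hemin 1.01 mL; sodium molybdate dihydrate 4.79 mg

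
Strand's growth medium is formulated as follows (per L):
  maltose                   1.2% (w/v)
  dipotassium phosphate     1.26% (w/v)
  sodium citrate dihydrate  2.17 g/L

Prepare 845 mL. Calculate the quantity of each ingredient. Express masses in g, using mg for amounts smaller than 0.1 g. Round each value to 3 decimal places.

maltose 10.140 g; dipotassium phosphate 10.647 g; sodium citrate dihydrate 1.834 g

Target volume = 845 mL = 0.845 L.
maltose: 1.2% w/v = 12 g/L → 12 × 0.845 L = 10.140 g
dipotassium phosphate: 1.26% w/v = 12.6 g/L → 12.6 × 0.845 L = 10.647 g
sodium citrate dihydrate: 2.17 g/L × 0.845 L = 1.834 g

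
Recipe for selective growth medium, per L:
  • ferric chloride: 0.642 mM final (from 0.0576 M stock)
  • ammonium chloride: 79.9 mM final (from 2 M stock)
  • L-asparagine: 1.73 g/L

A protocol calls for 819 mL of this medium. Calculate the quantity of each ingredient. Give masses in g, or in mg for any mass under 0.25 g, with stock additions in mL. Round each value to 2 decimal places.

Working volume: 819 mL = 0.819 L.
ferric chloride: V = C2·V2/C1 = 0.642 mM × 819 mL ÷ 57.6 mM = 9.13 mL
ammonium chloride: V = C2·V2/C1 = 79.9 mM × 819 mL ÷ 2000 mM = 32.72 mL
L-asparagine: 1.73 g/L × 0.819 L = 1.42 g

ferric chloride 9.13 mL; ammonium chloride 32.72 mL; L-asparagine 1.42 g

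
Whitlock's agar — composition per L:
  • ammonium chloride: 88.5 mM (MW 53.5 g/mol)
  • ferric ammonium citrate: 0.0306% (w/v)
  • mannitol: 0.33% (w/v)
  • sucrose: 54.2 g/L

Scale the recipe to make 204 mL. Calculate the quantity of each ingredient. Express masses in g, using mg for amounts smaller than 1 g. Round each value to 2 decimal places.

ammonium chloride 965.89 mg; ferric ammonium citrate 62.42 mg; mannitol 673.20 mg; sucrose 11.06 g

Working volume: 204 mL = 0.204 L.
ammonium chloride: 88.5 mmol/L × 53.5 mg/mmol × 0.204 L = 965.89 mg
ferric ammonium citrate: 0.0306 g per 100 mL × 204 mL ÷ 100 = 0.062424 g = 62.42 mg
mannitol: 0.33 g per 100 mL × 204 mL ÷ 100 = 0.6732 g = 673.20 mg
sucrose: 54.2 g/L × 0.204 L = 11.06 g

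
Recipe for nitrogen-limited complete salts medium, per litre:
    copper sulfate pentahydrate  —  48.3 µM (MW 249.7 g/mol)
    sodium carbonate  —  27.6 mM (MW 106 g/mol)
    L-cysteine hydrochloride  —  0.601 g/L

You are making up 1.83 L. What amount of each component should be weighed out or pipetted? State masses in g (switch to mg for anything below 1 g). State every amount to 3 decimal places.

copper sulfate pentahydrate 22.071 mg; sodium carbonate 5.354 g; L-cysteine hydrochloride 1.100 g

Scale factor relative to 1 L: 1.83.
copper sulfate pentahydrate: 48.3 µmol/L × 249.7 g/mol × 1.83 L ÷ 1000 = 22.071 mg
sodium carbonate: 27.6 mmol/L × 106 g/mol × 1.83 L ÷ 1000 = 5.354 g
L-cysteine hydrochloride: 0.601 g/L × 1.83 L = 1.100 g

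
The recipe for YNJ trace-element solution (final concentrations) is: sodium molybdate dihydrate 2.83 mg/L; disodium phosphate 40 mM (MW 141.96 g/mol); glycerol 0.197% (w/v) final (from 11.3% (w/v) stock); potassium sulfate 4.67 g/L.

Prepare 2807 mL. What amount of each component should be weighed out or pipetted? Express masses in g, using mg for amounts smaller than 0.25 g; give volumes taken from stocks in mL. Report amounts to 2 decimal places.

sodium molybdate dihydrate 7.94 mg; disodium phosphate 15.94 g; glycerol 48.94 mL; potassium sulfate 13.11 g

Scale factor relative to 1 L: 2.807.
sodium molybdate dihydrate: 2.83 mg/L × 2.807 L = 7.94 mg
disodium phosphate: 40 mmol/L × 141.96 g/mol × 2.807 L ÷ 1000 = 15.94 g
glycerol: C1V1 = C2V2 → 0.197% ÷ 11.3% × 2807 mL = 48.94 mL
potassium sulfate: 4.67 g/L × 2.807 L = 13.11 g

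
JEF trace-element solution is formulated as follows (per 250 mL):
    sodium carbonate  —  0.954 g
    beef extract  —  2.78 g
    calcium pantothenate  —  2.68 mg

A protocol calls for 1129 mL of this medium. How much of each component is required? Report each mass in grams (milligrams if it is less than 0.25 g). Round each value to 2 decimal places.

sodium carbonate 4.31 g; beef extract 12.55 g; calcium pantothenate 12.10 mg

Ratio of target to recipe volume: 1129 / 250 = 4.516.
sodium carbonate: 0.954 g × (1129 mL / 250 mL) = 4.31 g
beef extract: 2.78 g × (1129 mL / 250 mL) = 12.55 g
calcium pantothenate: 2.68 mg × (1129 mL / 250 mL) = 12.10 mg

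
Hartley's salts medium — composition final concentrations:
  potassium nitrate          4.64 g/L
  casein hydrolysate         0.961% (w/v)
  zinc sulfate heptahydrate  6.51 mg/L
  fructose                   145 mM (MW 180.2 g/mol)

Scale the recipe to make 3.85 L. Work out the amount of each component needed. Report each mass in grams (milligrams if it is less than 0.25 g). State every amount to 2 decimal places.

potassium nitrate 17.86 g; casein hydrolysate 37.00 g; zinc sulfate heptahydrate 25.06 mg; fructose 100.60 g

Scale factor relative to 1 L: 3.85.
potassium nitrate: 4.64 g/L × 3.85 L = 17.86 g
casein hydrolysate: 0.961 g per 100 mL × 3850 mL ÷ 100 = 37.00 g
zinc sulfate heptahydrate: 6.51 mg/L × 3.85 L = 25.06 mg
fructose: 145 mmol/L × 180.2 g/mol × 3.85 L ÷ 1000 = 100.60 g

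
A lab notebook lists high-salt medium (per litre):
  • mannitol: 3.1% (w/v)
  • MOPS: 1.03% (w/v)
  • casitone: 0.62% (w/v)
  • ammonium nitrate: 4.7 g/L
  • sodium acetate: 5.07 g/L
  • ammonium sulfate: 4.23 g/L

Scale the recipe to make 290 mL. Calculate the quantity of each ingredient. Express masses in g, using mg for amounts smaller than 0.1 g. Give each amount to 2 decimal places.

Working volume: 290 mL = 0.29 L.
mannitol: 3.1% w/v = 31 g/L → 31 × 0.29 L = 8.99 g
MOPS: 1.03 g per 100 mL × 290 mL ÷ 100 = 2.99 g
casitone: 0.62 g per 100 mL × 290 mL ÷ 100 = 1.80 g
ammonium nitrate: 4.7 g/L × 0.29 L = 1.36 g
sodium acetate: 5.07 g/L × 0.29 L = 1.47 g
ammonium sulfate: 4.23 g/L × 0.29 L = 1.23 g

mannitol 8.99 g; MOPS 2.99 g; casitone 1.80 g; ammonium nitrate 1.36 g; sodium acetate 1.47 g; ammonium sulfate 1.23 g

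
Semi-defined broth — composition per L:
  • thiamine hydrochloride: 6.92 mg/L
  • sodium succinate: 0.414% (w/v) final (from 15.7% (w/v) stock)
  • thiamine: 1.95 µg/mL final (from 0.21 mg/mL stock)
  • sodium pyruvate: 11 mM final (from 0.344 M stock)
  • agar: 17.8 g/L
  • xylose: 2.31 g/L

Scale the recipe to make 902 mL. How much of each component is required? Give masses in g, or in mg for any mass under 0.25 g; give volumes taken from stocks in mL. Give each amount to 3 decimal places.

thiamine hydrochloride 6.242 mg; sodium succinate 23.785 mL; thiamine 8.376 mL; sodium pyruvate 28.843 mL; agar 16.056 g; xylose 2.084 g

Working volume: 902 mL = 0.902 L.
thiamine hydrochloride: 6.92 mg/L × 0.902 L = 6.242 mg
sodium succinate: dilute stock: 0.414% ÷ 15.7% × 902 mL = 23.785 mL
thiamine: V = C2·V2/C1 = 1.95 µg/mL × 902 mL ÷ 210 µg/mL = 8.376 mL
sodium pyruvate: dilute stock: 11 mM × 902 mL ÷ 344 mM = 28.843 mL
agar: 17.8 g/L × 0.902 L = 16.056 g
xylose: 2.31 g/L × 0.902 L = 2.084 g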